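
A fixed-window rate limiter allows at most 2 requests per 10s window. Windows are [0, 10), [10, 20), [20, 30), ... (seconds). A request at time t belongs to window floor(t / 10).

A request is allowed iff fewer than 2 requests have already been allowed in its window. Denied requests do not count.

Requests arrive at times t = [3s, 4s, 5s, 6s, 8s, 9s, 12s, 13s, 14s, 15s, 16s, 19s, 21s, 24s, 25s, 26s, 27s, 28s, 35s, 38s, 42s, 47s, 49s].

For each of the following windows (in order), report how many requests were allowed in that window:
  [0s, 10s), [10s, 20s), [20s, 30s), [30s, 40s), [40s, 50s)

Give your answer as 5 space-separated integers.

Processing requests:
  req#1 t=3s (window 0): ALLOW
  req#2 t=4s (window 0): ALLOW
  req#3 t=5s (window 0): DENY
  req#4 t=6s (window 0): DENY
  req#5 t=8s (window 0): DENY
  req#6 t=9s (window 0): DENY
  req#7 t=12s (window 1): ALLOW
  req#8 t=13s (window 1): ALLOW
  req#9 t=14s (window 1): DENY
  req#10 t=15s (window 1): DENY
  req#11 t=16s (window 1): DENY
  req#12 t=19s (window 1): DENY
  req#13 t=21s (window 2): ALLOW
  req#14 t=24s (window 2): ALLOW
  req#15 t=25s (window 2): DENY
  req#16 t=26s (window 2): DENY
  req#17 t=27s (window 2): DENY
  req#18 t=28s (window 2): DENY
  req#19 t=35s (window 3): ALLOW
  req#20 t=38s (window 3): ALLOW
  req#21 t=42s (window 4): ALLOW
  req#22 t=47s (window 4): ALLOW
  req#23 t=49s (window 4): DENY

Allowed counts by window: 2 2 2 2 2

Answer: 2 2 2 2 2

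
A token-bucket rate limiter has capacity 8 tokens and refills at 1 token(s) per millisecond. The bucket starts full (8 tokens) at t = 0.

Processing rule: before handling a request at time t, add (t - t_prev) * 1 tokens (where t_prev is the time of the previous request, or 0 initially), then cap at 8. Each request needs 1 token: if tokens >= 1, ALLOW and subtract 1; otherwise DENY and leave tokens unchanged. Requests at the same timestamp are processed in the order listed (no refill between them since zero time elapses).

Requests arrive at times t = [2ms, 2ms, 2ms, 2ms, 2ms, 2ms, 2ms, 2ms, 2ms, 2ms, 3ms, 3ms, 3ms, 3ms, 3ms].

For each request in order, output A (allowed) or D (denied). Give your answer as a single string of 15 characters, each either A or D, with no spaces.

Answer: AAAAAAAADDADDDD

Derivation:
Simulating step by step:
  req#1 t=2ms: ALLOW
  req#2 t=2ms: ALLOW
  req#3 t=2ms: ALLOW
  req#4 t=2ms: ALLOW
  req#5 t=2ms: ALLOW
  req#6 t=2ms: ALLOW
  req#7 t=2ms: ALLOW
  req#8 t=2ms: ALLOW
  req#9 t=2ms: DENY
  req#10 t=2ms: DENY
  req#11 t=3ms: ALLOW
  req#12 t=3ms: DENY
  req#13 t=3ms: DENY
  req#14 t=3ms: DENY
  req#15 t=3ms: DENY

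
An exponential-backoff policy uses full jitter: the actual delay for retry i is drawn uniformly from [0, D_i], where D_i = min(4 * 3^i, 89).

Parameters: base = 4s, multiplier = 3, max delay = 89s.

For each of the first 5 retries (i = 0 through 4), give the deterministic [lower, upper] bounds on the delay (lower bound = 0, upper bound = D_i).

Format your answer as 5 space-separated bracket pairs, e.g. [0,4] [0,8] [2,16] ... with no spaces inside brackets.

Answer: [0,4] [0,12] [0,36] [0,89] [0,89]

Derivation:
Computing bounds per retry:
  i=0: D_i=min(4*3^0,89)=4, bounds=[0,4]
  i=1: D_i=min(4*3^1,89)=12, bounds=[0,12]
  i=2: D_i=min(4*3^2,89)=36, bounds=[0,36]
  i=3: D_i=min(4*3^3,89)=89, bounds=[0,89]
  i=4: D_i=min(4*3^4,89)=89, bounds=[0,89]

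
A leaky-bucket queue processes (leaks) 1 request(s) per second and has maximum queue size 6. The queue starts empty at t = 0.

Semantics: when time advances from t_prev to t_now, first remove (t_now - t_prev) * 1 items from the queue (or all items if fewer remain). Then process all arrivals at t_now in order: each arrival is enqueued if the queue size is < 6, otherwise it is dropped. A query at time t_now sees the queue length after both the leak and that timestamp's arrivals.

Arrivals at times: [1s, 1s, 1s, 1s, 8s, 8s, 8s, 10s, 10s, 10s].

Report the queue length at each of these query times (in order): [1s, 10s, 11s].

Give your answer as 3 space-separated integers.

Queue lengths at query times:
  query t=1s: backlog = 4
  query t=10s: backlog = 4
  query t=11s: backlog = 3

Answer: 4 4 3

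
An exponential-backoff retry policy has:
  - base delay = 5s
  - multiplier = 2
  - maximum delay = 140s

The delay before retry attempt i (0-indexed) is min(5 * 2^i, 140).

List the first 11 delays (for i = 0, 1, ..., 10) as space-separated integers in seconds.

Computing each delay:
  i=0: min(5*2^0, 140) = 5
  i=1: min(5*2^1, 140) = 10
  i=2: min(5*2^2, 140) = 20
  i=3: min(5*2^3, 140) = 40
  i=4: min(5*2^4, 140) = 80
  i=5: min(5*2^5, 140) = 140
  i=6: min(5*2^6, 140) = 140
  i=7: min(5*2^7, 140) = 140
  i=8: min(5*2^8, 140) = 140
  i=9: min(5*2^9, 140) = 140
  i=10: min(5*2^10, 140) = 140

Answer: 5 10 20 40 80 140 140 140 140 140 140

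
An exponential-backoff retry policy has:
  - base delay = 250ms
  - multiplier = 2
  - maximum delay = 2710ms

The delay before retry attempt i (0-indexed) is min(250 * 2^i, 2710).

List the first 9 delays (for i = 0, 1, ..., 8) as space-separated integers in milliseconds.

Computing each delay:
  i=0: min(250*2^0, 2710) = 250
  i=1: min(250*2^1, 2710) = 500
  i=2: min(250*2^2, 2710) = 1000
  i=3: min(250*2^3, 2710) = 2000
  i=4: min(250*2^4, 2710) = 2710
  i=5: min(250*2^5, 2710) = 2710
  i=6: min(250*2^6, 2710) = 2710
  i=7: min(250*2^7, 2710) = 2710
  i=8: min(250*2^8, 2710) = 2710

Answer: 250 500 1000 2000 2710 2710 2710 2710 2710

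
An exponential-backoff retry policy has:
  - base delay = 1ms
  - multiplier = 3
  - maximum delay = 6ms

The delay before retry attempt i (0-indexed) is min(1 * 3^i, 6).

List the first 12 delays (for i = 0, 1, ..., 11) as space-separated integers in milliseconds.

Answer: 1 3 6 6 6 6 6 6 6 6 6 6

Derivation:
Computing each delay:
  i=0: min(1*3^0, 6) = 1
  i=1: min(1*3^1, 6) = 3
  i=2: min(1*3^2, 6) = 6
  i=3: min(1*3^3, 6) = 6
  i=4: min(1*3^4, 6) = 6
  i=5: min(1*3^5, 6) = 6
  i=6: min(1*3^6, 6) = 6
  i=7: min(1*3^7, 6) = 6
  i=8: min(1*3^8, 6) = 6
  i=9: min(1*3^9, 6) = 6
  i=10: min(1*3^10, 6) = 6
  i=11: min(1*3^11, 6) = 6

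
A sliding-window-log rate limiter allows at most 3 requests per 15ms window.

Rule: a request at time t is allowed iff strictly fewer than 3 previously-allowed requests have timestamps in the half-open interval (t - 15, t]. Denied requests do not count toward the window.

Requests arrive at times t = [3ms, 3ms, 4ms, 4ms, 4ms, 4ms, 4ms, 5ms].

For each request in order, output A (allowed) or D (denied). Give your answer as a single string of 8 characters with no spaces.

Tracking allowed requests in the window:
  req#1 t=3ms: ALLOW
  req#2 t=3ms: ALLOW
  req#3 t=4ms: ALLOW
  req#4 t=4ms: DENY
  req#5 t=4ms: DENY
  req#6 t=4ms: DENY
  req#7 t=4ms: DENY
  req#8 t=5ms: DENY

Answer: AAADDDDD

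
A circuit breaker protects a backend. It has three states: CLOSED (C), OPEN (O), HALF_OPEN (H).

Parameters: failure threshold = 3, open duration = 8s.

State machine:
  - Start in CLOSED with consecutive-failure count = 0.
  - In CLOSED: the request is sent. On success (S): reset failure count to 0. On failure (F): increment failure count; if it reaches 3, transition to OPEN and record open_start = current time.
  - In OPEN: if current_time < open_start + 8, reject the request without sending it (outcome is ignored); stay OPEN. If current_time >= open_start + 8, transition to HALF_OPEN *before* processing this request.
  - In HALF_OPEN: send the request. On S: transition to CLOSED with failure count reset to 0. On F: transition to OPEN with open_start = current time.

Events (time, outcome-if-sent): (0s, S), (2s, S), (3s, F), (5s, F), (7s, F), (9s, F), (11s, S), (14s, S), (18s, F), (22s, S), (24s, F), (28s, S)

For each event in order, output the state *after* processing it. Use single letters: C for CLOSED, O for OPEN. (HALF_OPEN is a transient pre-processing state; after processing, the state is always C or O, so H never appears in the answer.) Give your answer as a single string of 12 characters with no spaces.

Answer: CCCCOOOOOOOC

Derivation:
State after each event:
  event#1 t=0s outcome=S: state=CLOSED
  event#2 t=2s outcome=S: state=CLOSED
  event#3 t=3s outcome=F: state=CLOSED
  event#4 t=5s outcome=F: state=CLOSED
  event#5 t=7s outcome=F: state=OPEN
  event#6 t=9s outcome=F: state=OPEN
  event#7 t=11s outcome=S: state=OPEN
  event#8 t=14s outcome=S: state=OPEN
  event#9 t=18s outcome=F: state=OPEN
  event#10 t=22s outcome=S: state=OPEN
  event#11 t=24s outcome=F: state=OPEN
  event#12 t=28s outcome=S: state=CLOSED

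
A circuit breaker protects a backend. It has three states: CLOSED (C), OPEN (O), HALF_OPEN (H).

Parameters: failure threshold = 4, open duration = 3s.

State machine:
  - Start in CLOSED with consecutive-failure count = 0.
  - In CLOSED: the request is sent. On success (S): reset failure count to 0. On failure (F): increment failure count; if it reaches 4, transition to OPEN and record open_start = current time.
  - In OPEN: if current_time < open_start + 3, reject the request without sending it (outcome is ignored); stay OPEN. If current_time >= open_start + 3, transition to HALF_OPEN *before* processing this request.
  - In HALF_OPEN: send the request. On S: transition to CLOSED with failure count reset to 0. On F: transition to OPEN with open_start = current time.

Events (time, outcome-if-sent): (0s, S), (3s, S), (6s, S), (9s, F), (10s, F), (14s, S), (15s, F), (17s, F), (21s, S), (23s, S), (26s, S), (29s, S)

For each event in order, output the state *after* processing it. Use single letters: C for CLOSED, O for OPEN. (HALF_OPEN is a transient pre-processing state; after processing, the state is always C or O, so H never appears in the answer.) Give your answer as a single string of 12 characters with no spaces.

Answer: CCCCCCCCCCCC

Derivation:
State after each event:
  event#1 t=0s outcome=S: state=CLOSED
  event#2 t=3s outcome=S: state=CLOSED
  event#3 t=6s outcome=S: state=CLOSED
  event#4 t=9s outcome=F: state=CLOSED
  event#5 t=10s outcome=F: state=CLOSED
  event#6 t=14s outcome=S: state=CLOSED
  event#7 t=15s outcome=F: state=CLOSED
  event#8 t=17s outcome=F: state=CLOSED
  event#9 t=21s outcome=S: state=CLOSED
  event#10 t=23s outcome=S: state=CLOSED
  event#11 t=26s outcome=S: state=CLOSED
  event#12 t=29s outcome=S: state=CLOSED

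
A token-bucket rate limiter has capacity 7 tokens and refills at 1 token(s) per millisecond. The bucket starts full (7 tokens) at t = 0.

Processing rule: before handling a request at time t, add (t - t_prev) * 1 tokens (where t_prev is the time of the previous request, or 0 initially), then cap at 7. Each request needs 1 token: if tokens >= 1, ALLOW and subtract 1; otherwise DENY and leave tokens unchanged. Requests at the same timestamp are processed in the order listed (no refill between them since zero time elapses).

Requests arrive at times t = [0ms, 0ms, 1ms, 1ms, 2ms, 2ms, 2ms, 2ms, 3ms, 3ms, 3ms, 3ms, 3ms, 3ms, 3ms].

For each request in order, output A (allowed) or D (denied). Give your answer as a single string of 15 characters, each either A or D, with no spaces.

Answer: AAAAAAAAAADDDDD

Derivation:
Simulating step by step:
  req#1 t=0ms: ALLOW
  req#2 t=0ms: ALLOW
  req#3 t=1ms: ALLOW
  req#4 t=1ms: ALLOW
  req#5 t=2ms: ALLOW
  req#6 t=2ms: ALLOW
  req#7 t=2ms: ALLOW
  req#8 t=2ms: ALLOW
  req#9 t=3ms: ALLOW
  req#10 t=3ms: ALLOW
  req#11 t=3ms: DENY
  req#12 t=3ms: DENY
  req#13 t=3ms: DENY
  req#14 t=3ms: DENY
  req#15 t=3ms: DENY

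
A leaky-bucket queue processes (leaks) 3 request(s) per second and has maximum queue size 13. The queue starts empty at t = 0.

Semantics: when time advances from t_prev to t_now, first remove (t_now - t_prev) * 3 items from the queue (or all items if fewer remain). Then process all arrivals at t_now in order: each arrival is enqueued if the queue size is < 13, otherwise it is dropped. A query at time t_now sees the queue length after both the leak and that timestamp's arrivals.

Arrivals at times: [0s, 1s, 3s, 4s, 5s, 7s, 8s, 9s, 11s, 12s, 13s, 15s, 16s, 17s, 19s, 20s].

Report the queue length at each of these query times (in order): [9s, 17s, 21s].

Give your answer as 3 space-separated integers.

Answer: 1 1 0

Derivation:
Queue lengths at query times:
  query t=9s: backlog = 1
  query t=17s: backlog = 1
  query t=21s: backlog = 0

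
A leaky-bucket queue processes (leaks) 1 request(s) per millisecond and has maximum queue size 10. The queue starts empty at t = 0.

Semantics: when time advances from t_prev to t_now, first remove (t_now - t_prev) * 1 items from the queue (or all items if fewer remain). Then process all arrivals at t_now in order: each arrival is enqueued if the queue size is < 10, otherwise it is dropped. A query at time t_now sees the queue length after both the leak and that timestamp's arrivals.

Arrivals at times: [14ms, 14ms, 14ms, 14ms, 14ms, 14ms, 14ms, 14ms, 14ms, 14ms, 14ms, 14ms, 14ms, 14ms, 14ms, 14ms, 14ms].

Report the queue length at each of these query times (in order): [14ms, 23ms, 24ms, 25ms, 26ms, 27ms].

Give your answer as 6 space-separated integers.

Queue lengths at query times:
  query t=14ms: backlog = 10
  query t=23ms: backlog = 1
  query t=24ms: backlog = 0
  query t=25ms: backlog = 0
  query t=26ms: backlog = 0
  query t=27ms: backlog = 0

Answer: 10 1 0 0 0 0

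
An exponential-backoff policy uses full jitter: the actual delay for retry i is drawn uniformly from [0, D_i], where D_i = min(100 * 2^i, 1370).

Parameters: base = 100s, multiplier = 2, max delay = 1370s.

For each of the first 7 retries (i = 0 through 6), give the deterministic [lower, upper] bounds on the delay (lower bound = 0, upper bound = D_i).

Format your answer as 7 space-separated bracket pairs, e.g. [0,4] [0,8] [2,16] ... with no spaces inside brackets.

Answer: [0,100] [0,200] [0,400] [0,800] [0,1370] [0,1370] [0,1370]

Derivation:
Computing bounds per retry:
  i=0: D_i=min(100*2^0,1370)=100, bounds=[0,100]
  i=1: D_i=min(100*2^1,1370)=200, bounds=[0,200]
  i=2: D_i=min(100*2^2,1370)=400, bounds=[0,400]
  i=3: D_i=min(100*2^3,1370)=800, bounds=[0,800]
  i=4: D_i=min(100*2^4,1370)=1370, bounds=[0,1370]
  i=5: D_i=min(100*2^5,1370)=1370, bounds=[0,1370]
  i=6: D_i=min(100*2^6,1370)=1370, bounds=[0,1370]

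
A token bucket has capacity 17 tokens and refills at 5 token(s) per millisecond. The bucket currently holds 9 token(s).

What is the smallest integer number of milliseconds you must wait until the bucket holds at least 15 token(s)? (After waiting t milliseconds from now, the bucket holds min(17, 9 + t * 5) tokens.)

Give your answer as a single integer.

Answer: 2

Derivation:
Need 9 + t * 5 >= 15, so t >= 6/5.
Smallest integer t = ceil(6/5) = 2.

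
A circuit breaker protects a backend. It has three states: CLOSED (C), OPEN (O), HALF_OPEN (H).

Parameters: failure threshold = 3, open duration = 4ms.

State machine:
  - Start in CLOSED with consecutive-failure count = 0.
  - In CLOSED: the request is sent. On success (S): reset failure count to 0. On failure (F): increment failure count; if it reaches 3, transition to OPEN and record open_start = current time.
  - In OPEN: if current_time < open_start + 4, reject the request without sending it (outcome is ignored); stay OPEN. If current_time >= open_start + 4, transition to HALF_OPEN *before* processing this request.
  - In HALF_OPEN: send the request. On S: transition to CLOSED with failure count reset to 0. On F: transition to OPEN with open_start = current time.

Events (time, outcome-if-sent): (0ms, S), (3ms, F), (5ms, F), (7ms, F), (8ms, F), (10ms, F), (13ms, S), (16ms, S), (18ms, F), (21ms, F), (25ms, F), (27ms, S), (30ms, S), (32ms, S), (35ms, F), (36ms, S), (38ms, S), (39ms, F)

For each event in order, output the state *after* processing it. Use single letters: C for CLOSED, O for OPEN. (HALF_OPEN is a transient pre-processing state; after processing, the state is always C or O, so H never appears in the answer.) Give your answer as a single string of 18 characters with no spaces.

Answer: CCCOOOCCCCOOCCCCCC

Derivation:
State after each event:
  event#1 t=0ms outcome=S: state=CLOSED
  event#2 t=3ms outcome=F: state=CLOSED
  event#3 t=5ms outcome=F: state=CLOSED
  event#4 t=7ms outcome=F: state=OPEN
  event#5 t=8ms outcome=F: state=OPEN
  event#6 t=10ms outcome=F: state=OPEN
  event#7 t=13ms outcome=S: state=CLOSED
  event#8 t=16ms outcome=S: state=CLOSED
  event#9 t=18ms outcome=F: state=CLOSED
  event#10 t=21ms outcome=F: state=CLOSED
  event#11 t=25ms outcome=F: state=OPEN
  event#12 t=27ms outcome=S: state=OPEN
  event#13 t=30ms outcome=S: state=CLOSED
  event#14 t=32ms outcome=S: state=CLOSED
  event#15 t=35ms outcome=F: state=CLOSED
  event#16 t=36ms outcome=S: state=CLOSED
  event#17 t=38ms outcome=S: state=CLOSED
  event#18 t=39ms outcome=F: state=CLOSED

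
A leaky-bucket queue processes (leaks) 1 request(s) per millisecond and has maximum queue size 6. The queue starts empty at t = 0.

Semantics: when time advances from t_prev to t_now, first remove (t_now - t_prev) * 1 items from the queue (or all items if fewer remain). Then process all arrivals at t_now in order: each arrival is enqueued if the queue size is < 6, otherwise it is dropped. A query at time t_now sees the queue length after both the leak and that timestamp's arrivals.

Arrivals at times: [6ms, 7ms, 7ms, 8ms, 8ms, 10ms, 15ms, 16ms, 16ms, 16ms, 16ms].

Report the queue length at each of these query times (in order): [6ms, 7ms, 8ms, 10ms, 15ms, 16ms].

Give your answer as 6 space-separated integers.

Queue lengths at query times:
  query t=6ms: backlog = 1
  query t=7ms: backlog = 2
  query t=8ms: backlog = 3
  query t=10ms: backlog = 2
  query t=15ms: backlog = 1
  query t=16ms: backlog = 4

Answer: 1 2 3 2 1 4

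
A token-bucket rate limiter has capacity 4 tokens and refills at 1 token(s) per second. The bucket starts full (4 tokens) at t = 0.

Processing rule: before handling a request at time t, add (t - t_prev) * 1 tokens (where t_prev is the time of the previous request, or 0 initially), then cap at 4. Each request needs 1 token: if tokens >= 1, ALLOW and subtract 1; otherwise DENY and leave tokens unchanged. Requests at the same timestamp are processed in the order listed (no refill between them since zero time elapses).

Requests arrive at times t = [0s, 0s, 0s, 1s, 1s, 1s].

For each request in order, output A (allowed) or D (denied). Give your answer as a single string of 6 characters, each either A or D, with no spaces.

Simulating step by step:
  req#1 t=0s: ALLOW
  req#2 t=0s: ALLOW
  req#3 t=0s: ALLOW
  req#4 t=1s: ALLOW
  req#5 t=1s: ALLOW
  req#6 t=1s: DENY

Answer: AAAAAD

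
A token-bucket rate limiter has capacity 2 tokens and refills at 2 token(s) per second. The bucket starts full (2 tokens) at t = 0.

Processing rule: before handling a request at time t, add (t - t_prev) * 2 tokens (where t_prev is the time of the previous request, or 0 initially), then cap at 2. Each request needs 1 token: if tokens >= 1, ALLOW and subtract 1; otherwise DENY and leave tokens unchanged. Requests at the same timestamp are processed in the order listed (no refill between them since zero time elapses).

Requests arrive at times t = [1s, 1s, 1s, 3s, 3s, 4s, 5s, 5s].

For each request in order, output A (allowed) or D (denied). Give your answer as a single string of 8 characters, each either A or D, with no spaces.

Answer: AADAAAAA

Derivation:
Simulating step by step:
  req#1 t=1s: ALLOW
  req#2 t=1s: ALLOW
  req#3 t=1s: DENY
  req#4 t=3s: ALLOW
  req#5 t=3s: ALLOW
  req#6 t=4s: ALLOW
  req#7 t=5s: ALLOW
  req#8 t=5s: ALLOW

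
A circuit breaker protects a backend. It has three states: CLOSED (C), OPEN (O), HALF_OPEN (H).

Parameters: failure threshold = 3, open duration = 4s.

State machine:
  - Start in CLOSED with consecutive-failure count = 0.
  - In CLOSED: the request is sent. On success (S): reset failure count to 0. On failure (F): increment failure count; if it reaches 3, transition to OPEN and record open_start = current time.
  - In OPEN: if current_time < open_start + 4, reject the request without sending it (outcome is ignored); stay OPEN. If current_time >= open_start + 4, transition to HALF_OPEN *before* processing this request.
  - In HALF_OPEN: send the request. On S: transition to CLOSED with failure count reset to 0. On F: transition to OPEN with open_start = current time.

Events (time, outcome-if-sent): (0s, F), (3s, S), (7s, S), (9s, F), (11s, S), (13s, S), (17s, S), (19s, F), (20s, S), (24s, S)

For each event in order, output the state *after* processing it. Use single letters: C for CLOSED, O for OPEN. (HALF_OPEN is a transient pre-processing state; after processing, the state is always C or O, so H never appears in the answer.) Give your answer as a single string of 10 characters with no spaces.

Answer: CCCCCCCCCC

Derivation:
State after each event:
  event#1 t=0s outcome=F: state=CLOSED
  event#2 t=3s outcome=S: state=CLOSED
  event#3 t=7s outcome=S: state=CLOSED
  event#4 t=9s outcome=F: state=CLOSED
  event#5 t=11s outcome=S: state=CLOSED
  event#6 t=13s outcome=S: state=CLOSED
  event#7 t=17s outcome=S: state=CLOSED
  event#8 t=19s outcome=F: state=CLOSED
  event#9 t=20s outcome=S: state=CLOSED
  event#10 t=24s outcome=S: state=CLOSED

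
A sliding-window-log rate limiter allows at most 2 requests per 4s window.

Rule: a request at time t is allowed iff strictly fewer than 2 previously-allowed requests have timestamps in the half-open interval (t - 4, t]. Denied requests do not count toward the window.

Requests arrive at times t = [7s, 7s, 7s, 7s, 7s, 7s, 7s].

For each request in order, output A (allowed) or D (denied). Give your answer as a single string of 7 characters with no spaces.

Answer: AADDDDD

Derivation:
Tracking allowed requests in the window:
  req#1 t=7s: ALLOW
  req#2 t=7s: ALLOW
  req#3 t=7s: DENY
  req#4 t=7s: DENY
  req#5 t=7s: DENY
  req#6 t=7s: DENY
  req#7 t=7s: DENY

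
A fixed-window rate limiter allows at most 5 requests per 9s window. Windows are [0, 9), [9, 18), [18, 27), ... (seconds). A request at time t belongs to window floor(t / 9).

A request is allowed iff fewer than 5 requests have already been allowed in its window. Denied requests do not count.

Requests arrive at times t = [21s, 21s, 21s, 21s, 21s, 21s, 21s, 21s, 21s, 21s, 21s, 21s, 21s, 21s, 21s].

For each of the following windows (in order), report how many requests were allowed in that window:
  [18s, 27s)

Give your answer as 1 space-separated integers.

Processing requests:
  req#1 t=21s (window 2): ALLOW
  req#2 t=21s (window 2): ALLOW
  req#3 t=21s (window 2): ALLOW
  req#4 t=21s (window 2): ALLOW
  req#5 t=21s (window 2): ALLOW
  req#6 t=21s (window 2): DENY
  req#7 t=21s (window 2): DENY
  req#8 t=21s (window 2): DENY
  req#9 t=21s (window 2): DENY
  req#10 t=21s (window 2): DENY
  req#11 t=21s (window 2): DENY
  req#12 t=21s (window 2): DENY
  req#13 t=21s (window 2): DENY
  req#14 t=21s (window 2): DENY
  req#15 t=21s (window 2): DENY

Allowed counts by window: 5

Answer: 5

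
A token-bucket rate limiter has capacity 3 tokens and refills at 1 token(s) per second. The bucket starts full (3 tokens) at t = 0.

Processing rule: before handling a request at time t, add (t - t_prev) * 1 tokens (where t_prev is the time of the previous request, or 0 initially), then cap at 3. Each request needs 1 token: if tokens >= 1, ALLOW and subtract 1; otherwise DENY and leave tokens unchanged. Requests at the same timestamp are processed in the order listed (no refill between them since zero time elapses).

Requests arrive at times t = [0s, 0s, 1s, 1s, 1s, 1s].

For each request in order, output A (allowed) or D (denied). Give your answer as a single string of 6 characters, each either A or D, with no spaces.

Simulating step by step:
  req#1 t=0s: ALLOW
  req#2 t=0s: ALLOW
  req#3 t=1s: ALLOW
  req#4 t=1s: ALLOW
  req#5 t=1s: DENY
  req#6 t=1s: DENY

Answer: AAAADD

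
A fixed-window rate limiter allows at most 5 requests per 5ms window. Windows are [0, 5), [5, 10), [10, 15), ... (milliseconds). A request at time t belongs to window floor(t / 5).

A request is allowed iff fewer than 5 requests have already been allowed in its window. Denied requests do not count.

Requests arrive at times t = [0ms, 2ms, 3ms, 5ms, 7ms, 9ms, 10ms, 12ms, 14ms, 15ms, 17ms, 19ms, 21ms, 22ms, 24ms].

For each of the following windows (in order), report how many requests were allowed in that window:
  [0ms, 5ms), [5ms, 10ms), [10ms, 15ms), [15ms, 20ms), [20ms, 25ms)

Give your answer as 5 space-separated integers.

Answer: 3 3 3 3 3

Derivation:
Processing requests:
  req#1 t=0ms (window 0): ALLOW
  req#2 t=2ms (window 0): ALLOW
  req#3 t=3ms (window 0): ALLOW
  req#4 t=5ms (window 1): ALLOW
  req#5 t=7ms (window 1): ALLOW
  req#6 t=9ms (window 1): ALLOW
  req#7 t=10ms (window 2): ALLOW
  req#8 t=12ms (window 2): ALLOW
  req#9 t=14ms (window 2): ALLOW
  req#10 t=15ms (window 3): ALLOW
  req#11 t=17ms (window 3): ALLOW
  req#12 t=19ms (window 3): ALLOW
  req#13 t=21ms (window 4): ALLOW
  req#14 t=22ms (window 4): ALLOW
  req#15 t=24ms (window 4): ALLOW

Allowed counts by window: 3 3 3 3 3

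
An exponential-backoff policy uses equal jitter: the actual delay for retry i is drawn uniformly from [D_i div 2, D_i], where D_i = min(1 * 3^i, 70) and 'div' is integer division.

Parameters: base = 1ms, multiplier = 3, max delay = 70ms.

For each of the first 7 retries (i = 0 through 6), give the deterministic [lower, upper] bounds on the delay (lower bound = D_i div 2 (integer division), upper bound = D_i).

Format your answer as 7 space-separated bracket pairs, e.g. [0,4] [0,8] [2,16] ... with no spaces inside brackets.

Answer: [0,1] [1,3] [4,9] [13,27] [35,70] [35,70] [35,70]

Derivation:
Computing bounds per retry:
  i=0: D_i=min(1*3^0,70)=1, bounds=[0,1]
  i=1: D_i=min(1*3^1,70)=3, bounds=[1,3]
  i=2: D_i=min(1*3^2,70)=9, bounds=[4,9]
  i=3: D_i=min(1*3^3,70)=27, bounds=[13,27]
  i=4: D_i=min(1*3^4,70)=70, bounds=[35,70]
  i=5: D_i=min(1*3^5,70)=70, bounds=[35,70]
  i=6: D_i=min(1*3^6,70)=70, bounds=[35,70]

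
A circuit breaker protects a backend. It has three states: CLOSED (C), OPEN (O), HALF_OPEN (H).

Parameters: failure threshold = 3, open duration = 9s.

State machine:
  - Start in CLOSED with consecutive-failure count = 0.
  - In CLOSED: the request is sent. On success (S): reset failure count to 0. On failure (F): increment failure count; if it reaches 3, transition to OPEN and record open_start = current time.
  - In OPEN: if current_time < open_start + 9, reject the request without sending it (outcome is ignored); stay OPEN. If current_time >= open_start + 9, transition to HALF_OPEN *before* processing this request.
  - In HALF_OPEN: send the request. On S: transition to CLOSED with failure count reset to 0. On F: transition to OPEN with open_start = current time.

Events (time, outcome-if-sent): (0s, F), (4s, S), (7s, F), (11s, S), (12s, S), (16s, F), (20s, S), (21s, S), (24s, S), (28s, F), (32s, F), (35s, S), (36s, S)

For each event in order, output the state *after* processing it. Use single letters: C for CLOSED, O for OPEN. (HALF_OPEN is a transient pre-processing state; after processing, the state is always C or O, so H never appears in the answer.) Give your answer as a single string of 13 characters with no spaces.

State after each event:
  event#1 t=0s outcome=F: state=CLOSED
  event#2 t=4s outcome=S: state=CLOSED
  event#3 t=7s outcome=F: state=CLOSED
  event#4 t=11s outcome=S: state=CLOSED
  event#5 t=12s outcome=S: state=CLOSED
  event#6 t=16s outcome=F: state=CLOSED
  event#7 t=20s outcome=S: state=CLOSED
  event#8 t=21s outcome=S: state=CLOSED
  event#9 t=24s outcome=S: state=CLOSED
  event#10 t=28s outcome=F: state=CLOSED
  event#11 t=32s outcome=F: state=CLOSED
  event#12 t=35s outcome=S: state=CLOSED
  event#13 t=36s outcome=S: state=CLOSED

Answer: CCCCCCCCCCCCC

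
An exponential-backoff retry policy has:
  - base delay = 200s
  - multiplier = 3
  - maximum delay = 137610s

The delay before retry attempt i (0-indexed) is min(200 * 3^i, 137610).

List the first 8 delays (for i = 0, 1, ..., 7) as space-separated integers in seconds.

Computing each delay:
  i=0: min(200*3^0, 137610) = 200
  i=1: min(200*3^1, 137610) = 600
  i=2: min(200*3^2, 137610) = 1800
  i=3: min(200*3^3, 137610) = 5400
  i=4: min(200*3^4, 137610) = 16200
  i=5: min(200*3^5, 137610) = 48600
  i=6: min(200*3^6, 137610) = 137610
  i=7: min(200*3^7, 137610) = 137610

Answer: 200 600 1800 5400 16200 48600 137610 137610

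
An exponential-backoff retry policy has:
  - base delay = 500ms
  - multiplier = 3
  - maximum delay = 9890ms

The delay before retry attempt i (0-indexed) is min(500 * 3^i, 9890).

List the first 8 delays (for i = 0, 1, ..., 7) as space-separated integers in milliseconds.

Answer: 500 1500 4500 9890 9890 9890 9890 9890

Derivation:
Computing each delay:
  i=0: min(500*3^0, 9890) = 500
  i=1: min(500*3^1, 9890) = 1500
  i=2: min(500*3^2, 9890) = 4500
  i=3: min(500*3^3, 9890) = 9890
  i=4: min(500*3^4, 9890) = 9890
  i=5: min(500*3^5, 9890) = 9890
  i=6: min(500*3^6, 9890) = 9890
  i=7: min(500*3^7, 9890) = 9890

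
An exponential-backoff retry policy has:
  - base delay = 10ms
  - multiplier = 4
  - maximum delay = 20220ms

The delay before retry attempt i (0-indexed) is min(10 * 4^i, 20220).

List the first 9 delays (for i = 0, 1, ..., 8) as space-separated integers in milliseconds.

Answer: 10 40 160 640 2560 10240 20220 20220 20220

Derivation:
Computing each delay:
  i=0: min(10*4^0, 20220) = 10
  i=1: min(10*4^1, 20220) = 40
  i=2: min(10*4^2, 20220) = 160
  i=3: min(10*4^3, 20220) = 640
  i=4: min(10*4^4, 20220) = 2560
  i=5: min(10*4^5, 20220) = 10240
  i=6: min(10*4^6, 20220) = 20220
  i=7: min(10*4^7, 20220) = 20220
  i=8: min(10*4^8, 20220) = 20220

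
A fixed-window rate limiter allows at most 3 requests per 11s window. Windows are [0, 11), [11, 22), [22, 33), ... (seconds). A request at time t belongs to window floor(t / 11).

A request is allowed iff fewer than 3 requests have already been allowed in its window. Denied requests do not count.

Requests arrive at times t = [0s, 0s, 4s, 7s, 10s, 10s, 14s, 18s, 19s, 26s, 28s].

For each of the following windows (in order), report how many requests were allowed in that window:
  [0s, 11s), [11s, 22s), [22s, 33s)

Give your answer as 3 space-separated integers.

Processing requests:
  req#1 t=0s (window 0): ALLOW
  req#2 t=0s (window 0): ALLOW
  req#3 t=4s (window 0): ALLOW
  req#4 t=7s (window 0): DENY
  req#5 t=10s (window 0): DENY
  req#6 t=10s (window 0): DENY
  req#7 t=14s (window 1): ALLOW
  req#8 t=18s (window 1): ALLOW
  req#9 t=19s (window 1): ALLOW
  req#10 t=26s (window 2): ALLOW
  req#11 t=28s (window 2): ALLOW

Allowed counts by window: 3 3 2

Answer: 3 3 2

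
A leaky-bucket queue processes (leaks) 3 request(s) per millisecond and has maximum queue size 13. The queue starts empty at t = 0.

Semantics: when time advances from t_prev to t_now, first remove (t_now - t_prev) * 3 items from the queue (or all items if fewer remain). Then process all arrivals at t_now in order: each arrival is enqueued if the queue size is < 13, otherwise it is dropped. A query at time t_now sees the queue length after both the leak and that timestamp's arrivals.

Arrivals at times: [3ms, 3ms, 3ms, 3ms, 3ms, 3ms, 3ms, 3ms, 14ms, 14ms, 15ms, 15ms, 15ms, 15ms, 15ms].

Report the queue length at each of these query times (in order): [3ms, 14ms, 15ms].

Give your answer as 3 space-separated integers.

Queue lengths at query times:
  query t=3ms: backlog = 8
  query t=14ms: backlog = 2
  query t=15ms: backlog = 5

Answer: 8 2 5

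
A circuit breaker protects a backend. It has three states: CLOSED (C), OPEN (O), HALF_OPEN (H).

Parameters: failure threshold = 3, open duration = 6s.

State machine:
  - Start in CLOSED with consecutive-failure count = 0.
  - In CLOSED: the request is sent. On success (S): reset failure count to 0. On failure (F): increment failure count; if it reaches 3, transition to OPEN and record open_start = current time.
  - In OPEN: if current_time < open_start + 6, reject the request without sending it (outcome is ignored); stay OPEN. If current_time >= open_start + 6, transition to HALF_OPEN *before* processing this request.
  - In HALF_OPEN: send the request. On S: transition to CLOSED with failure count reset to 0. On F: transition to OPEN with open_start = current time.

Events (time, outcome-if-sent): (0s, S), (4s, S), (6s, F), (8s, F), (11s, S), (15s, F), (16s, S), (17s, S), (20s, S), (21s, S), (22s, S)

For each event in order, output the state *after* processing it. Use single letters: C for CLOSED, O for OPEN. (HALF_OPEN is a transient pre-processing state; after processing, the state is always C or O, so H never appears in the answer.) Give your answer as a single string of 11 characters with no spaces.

State after each event:
  event#1 t=0s outcome=S: state=CLOSED
  event#2 t=4s outcome=S: state=CLOSED
  event#3 t=6s outcome=F: state=CLOSED
  event#4 t=8s outcome=F: state=CLOSED
  event#5 t=11s outcome=S: state=CLOSED
  event#6 t=15s outcome=F: state=CLOSED
  event#7 t=16s outcome=S: state=CLOSED
  event#8 t=17s outcome=S: state=CLOSED
  event#9 t=20s outcome=S: state=CLOSED
  event#10 t=21s outcome=S: state=CLOSED
  event#11 t=22s outcome=S: state=CLOSED

Answer: CCCCCCCCCCC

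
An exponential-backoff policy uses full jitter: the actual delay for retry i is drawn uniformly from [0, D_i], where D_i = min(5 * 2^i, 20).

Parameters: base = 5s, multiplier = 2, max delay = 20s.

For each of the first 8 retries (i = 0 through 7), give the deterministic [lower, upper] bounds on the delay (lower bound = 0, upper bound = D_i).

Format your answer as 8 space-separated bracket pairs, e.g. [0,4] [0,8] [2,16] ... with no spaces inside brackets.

Answer: [0,5] [0,10] [0,20] [0,20] [0,20] [0,20] [0,20] [0,20]

Derivation:
Computing bounds per retry:
  i=0: D_i=min(5*2^0,20)=5, bounds=[0,5]
  i=1: D_i=min(5*2^1,20)=10, bounds=[0,10]
  i=2: D_i=min(5*2^2,20)=20, bounds=[0,20]
  i=3: D_i=min(5*2^3,20)=20, bounds=[0,20]
  i=4: D_i=min(5*2^4,20)=20, bounds=[0,20]
  i=5: D_i=min(5*2^5,20)=20, bounds=[0,20]
  i=6: D_i=min(5*2^6,20)=20, bounds=[0,20]
  i=7: D_i=min(5*2^7,20)=20, bounds=[0,20]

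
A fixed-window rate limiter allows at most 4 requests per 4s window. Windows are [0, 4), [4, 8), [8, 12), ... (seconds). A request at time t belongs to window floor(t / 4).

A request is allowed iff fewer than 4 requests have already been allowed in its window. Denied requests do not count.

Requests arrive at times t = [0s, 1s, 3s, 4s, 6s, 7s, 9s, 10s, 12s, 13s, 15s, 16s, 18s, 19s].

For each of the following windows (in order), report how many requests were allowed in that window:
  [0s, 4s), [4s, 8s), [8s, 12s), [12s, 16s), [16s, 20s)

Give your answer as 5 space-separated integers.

Processing requests:
  req#1 t=0s (window 0): ALLOW
  req#2 t=1s (window 0): ALLOW
  req#3 t=3s (window 0): ALLOW
  req#4 t=4s (window 1): ALLOW
  req#5 t=6s (window 1): ALLOW
  req#6 t=7s (window 1): ALLOW
  req#7 t=9s (window 2): ALLOW
  req#8 t=10s (window 2): ALLOW
  req#9 t=12s (window 3): ALLOW
  req#10 t=13s (window 3): ALLOW
  req#11 t=15s (window 3): ALLOW
  req#12 t=16s (window 4): ALLOW
  req#13 t=18s (window 4): ALLOW
  req#14 t=19s (window 4): ALLOW

Allowed counts by window: 3 3 2 3 3

Answer: 3 3 2 3 3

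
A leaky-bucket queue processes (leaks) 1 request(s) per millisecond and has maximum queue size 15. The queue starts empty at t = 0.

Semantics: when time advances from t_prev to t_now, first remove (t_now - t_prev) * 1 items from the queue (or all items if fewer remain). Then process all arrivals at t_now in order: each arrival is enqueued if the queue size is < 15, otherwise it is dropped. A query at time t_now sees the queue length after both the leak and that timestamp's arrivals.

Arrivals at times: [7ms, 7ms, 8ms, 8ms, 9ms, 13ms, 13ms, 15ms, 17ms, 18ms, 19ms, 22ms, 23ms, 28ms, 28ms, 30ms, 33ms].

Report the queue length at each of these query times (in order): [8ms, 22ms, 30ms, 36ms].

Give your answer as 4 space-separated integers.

Answer: 3 1 1 0

Derivation:
Queue lengths at query times:
  query t=8ms: backlog = 3
  query t=22ms: backlog = 1
  query t=30ms: backlog = 1
  query t=36ms: backlog = 0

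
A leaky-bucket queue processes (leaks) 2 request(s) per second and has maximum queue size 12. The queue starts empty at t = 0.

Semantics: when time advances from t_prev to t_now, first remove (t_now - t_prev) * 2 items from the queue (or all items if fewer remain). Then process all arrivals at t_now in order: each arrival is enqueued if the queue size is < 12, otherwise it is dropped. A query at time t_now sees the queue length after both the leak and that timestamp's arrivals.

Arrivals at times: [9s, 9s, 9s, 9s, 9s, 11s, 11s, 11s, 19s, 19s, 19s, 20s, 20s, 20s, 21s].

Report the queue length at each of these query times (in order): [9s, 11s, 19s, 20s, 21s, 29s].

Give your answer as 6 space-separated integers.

Queue lengths at query times:
  query t=9s: backlog = 5
  query t=11s: backlog = 4
  query t=19s: backlog = 3
  query t=20s: backlog = 4
  query t=21s: backlog = 3
  query t=29s: backlog = 0

Answer: 5 4 3 4 3 0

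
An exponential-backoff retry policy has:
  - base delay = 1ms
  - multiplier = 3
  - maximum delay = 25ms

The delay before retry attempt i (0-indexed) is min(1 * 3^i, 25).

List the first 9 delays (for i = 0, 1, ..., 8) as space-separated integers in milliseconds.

Answer: 1 3 9 25 25 25 25 25 25

Derivation:
Computing each delay:
  i=0: min(1*3^0, 25) = 1
  i=1: min(1*3^1, 25) = 3
  i=2: min(1*3^2, 25) = 9
  i=3: min(1*3^3, 25) = 25
  i=4: min(1*3^4, 25) = 25
  i=5: min(1*3^5, 25) = 25
  i=6: min(1*3^6, 25) = 25
  i=7: min(1*3^7, 25) = 25
  i=8: min(1*3^8, 25) = 25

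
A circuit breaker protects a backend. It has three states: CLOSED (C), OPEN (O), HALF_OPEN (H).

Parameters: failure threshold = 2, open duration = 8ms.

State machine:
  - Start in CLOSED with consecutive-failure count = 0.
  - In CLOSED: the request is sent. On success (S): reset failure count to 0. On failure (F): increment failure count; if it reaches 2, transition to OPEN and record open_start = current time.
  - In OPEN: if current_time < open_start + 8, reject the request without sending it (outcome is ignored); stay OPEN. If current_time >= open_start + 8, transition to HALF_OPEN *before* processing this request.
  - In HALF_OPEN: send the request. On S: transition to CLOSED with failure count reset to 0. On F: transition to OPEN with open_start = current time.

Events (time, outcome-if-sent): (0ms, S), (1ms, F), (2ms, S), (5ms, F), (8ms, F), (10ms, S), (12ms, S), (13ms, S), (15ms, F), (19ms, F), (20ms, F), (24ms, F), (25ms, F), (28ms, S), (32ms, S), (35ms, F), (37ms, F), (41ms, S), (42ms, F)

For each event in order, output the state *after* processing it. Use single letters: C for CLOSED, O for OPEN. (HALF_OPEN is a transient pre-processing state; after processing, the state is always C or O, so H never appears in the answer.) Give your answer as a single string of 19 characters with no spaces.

Answer: CCCCOOOOOOOOOCCCOOO

Derivation:
State after each event:
  event#1 t=0ms outcome=S: state=CLOSED
  event#2 t=1ms outcome=F: state=CLOSED
  event#3 t=2ms outcome=S: state=CLOSED
  event#4 t=5ms outcome=F: state=CLOSED
  event#5 t=8ms outcome=F: state=OPEN
  event#6 t=10ms outcome=S: state=OPEN
  event#7 t=12ms outcome=S: state=OPEN
  event#8 t=13ms outcome=S: state=OPEN
  event#9 t=15ms outcome=F: state=OPEN
  event#10 t=19ms outcome=F: state=OPEN
  event#11 t=20ms outcome=F: state=OPEN
  event#12 t=24ms outcome=F: state=OPEN
  event#13 t=25ms outcome=F: state=OPEN
  event#14 t=28ms outcome=S: state=CLOSED
  event#15 t=32ms outcome=S: state=CLOSED
  event#16 t=35ms outcome=F: state=CLOSED
  event#17 t=37ms outcome=F: state=OPEN
  event#18 t=41ms outcome=S: state=OPEN
  event#19 t=42ms outcome=F: state=OPEN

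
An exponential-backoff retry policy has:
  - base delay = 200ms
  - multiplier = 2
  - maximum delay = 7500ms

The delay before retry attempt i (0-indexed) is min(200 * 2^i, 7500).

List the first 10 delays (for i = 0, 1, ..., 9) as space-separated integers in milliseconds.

Computing each delay:
  i=0: min(200*2^0, 7500) = 200
  i=1: min(200*2^1, 7500) = 400
  i=2: min(200*2^2, 7500) = 800
  i=3: min(200*2^3, 7500) = 1600
  i=4: min(200*2^4, 7500) = 3200
  i=5: min(200*2^5, 7500) = 6400
  i=6: min(200*2^6, 7500) = 7500
  i=7: min(200*2^7, 7500) = 7500
  i=8: min(200*2^8, 7500) = 7500
  i=9: min(200*2^9, 7500) = 7500

Answer: 200 400 800 1600 3200 6400 7500 7500 7500 7500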